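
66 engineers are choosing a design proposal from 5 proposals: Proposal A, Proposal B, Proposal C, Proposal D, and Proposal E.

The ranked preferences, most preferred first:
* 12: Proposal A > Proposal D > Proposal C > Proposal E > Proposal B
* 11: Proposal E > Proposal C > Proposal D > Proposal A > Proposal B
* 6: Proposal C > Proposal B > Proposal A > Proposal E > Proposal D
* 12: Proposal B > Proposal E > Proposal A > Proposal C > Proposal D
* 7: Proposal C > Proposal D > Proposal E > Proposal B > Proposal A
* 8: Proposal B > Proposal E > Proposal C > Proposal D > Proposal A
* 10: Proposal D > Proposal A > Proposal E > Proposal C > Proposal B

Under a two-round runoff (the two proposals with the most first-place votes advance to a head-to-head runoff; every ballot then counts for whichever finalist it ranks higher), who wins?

Round 1 first-place votes: Proposal A 12, Proposal B 20, Proposal C 13, Proposal D 10, Proposal E 11. Proposal B and Proposal C advance.
Runoff: Proposal B is ranked above Proposal C on 20 ballots, Proposal C above Proposal B on 46.

Proposal C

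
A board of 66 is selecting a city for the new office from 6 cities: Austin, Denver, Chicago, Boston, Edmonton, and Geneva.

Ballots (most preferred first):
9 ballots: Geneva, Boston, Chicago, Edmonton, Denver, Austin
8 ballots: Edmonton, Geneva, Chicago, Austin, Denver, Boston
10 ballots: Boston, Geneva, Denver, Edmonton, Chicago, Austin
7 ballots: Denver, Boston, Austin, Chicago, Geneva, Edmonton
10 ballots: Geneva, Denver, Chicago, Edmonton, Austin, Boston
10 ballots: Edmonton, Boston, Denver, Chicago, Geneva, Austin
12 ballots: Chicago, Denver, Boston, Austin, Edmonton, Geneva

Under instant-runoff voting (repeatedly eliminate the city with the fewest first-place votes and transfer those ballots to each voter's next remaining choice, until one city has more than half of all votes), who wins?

Round 1: Austin 0, Denver 7, Chicago 12, Boston 10, Edmonton 18, Geneva 19. Austin eliminated.
Round 2: Denver 7, Chicago 12, Boston 10, Edmonton 18, Geneva 19. Denver eliminated.
Round 3: Chicago 12, Boston 17, Edmonton 18, Geneva 19. Chicago eliminated.
Round 4: Boston 29, Edmonton 18, Geneva 19. Edmonton eliminated.
Round 5: Boston 39, Geneva 27. Boston has a majority (≥34).

Boston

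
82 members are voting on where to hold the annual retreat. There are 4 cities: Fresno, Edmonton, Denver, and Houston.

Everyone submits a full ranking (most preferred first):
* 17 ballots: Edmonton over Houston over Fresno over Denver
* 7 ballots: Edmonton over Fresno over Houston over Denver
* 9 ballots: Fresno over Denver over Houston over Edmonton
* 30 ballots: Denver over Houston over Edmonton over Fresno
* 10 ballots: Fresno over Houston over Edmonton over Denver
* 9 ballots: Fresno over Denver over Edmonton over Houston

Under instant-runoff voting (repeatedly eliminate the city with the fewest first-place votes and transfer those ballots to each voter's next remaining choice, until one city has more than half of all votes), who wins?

Fresno

Round 1: Fresno 28, Edmonton 24, Denver 30, Houston 0. Houston eliminated.
Round 2: Fresno 28, Edmonton 24, Denver 30. Edmonton eliminated.
Round 3: Fresno 52, Denver 30. Fresno has a majority (≥42).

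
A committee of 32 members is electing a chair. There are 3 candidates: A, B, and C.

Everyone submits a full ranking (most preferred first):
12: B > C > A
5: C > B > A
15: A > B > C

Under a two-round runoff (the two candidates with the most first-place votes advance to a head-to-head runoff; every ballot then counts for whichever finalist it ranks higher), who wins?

Round 1 first-place votes: A 15, B 12, C 5. A and B advance.
Runoff: A is ranked above B on 15 ballots, B above A on 17.

B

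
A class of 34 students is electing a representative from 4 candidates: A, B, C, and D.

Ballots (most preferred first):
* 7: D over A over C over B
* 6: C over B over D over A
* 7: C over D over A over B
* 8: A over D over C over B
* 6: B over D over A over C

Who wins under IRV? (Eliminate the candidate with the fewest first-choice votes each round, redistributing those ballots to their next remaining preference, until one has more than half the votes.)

Round 1: A 8, B 6, C 13, D 7. B eliminated.
Round 2: A 8, C 13, D 13. A eliminated.
Round 3: C 13, D 21. D has a majority (≥18).

D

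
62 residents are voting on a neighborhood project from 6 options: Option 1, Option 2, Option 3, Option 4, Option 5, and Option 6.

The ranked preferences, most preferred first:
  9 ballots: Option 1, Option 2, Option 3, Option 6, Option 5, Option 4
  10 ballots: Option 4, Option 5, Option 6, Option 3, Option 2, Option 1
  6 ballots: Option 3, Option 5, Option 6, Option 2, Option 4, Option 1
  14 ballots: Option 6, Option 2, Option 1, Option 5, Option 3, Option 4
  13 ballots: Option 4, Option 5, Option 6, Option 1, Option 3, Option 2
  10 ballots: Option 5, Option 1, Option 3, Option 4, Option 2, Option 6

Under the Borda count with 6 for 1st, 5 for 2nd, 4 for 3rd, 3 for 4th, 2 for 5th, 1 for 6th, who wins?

Option 1: 9×6 + 10×1 + 6×1 + 14×4 + 13×3 + 10×5 = 215
Option 2: 9×5 + 10×2 + 6×3 + 14×5 + 13×1 + 10×2 = 186
Option 3: 9×4 + 10×3 + 6×6 + 14×2 + 13×2 + 10×4 = 196
Option 4: 9×1 + 10×6 + 6×2 + 14×1 + 13×6 + 10×3 = 203
Option 5: 9×2 + 10×5 + 6×5 + 14×3 + 13×5 + 10×6 = 265
Option 6: 9×3 + 10×4 + 6×4 + 14×6 + 13×4 + 10×1 = 237

Option 5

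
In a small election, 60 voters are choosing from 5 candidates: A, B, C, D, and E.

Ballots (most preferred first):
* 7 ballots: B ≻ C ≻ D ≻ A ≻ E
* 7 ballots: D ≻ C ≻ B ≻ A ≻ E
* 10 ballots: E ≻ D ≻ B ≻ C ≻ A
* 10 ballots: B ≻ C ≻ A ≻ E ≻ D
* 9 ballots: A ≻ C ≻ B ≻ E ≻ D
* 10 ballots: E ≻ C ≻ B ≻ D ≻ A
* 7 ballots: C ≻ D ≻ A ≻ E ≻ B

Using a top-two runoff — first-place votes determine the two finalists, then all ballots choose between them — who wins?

B

Round 1 first-place votes: A 9, B 17, C 7, D 7, E 20. E and B advance.
Runoff: E is ranked above B on 27 ballots, B above E on 33.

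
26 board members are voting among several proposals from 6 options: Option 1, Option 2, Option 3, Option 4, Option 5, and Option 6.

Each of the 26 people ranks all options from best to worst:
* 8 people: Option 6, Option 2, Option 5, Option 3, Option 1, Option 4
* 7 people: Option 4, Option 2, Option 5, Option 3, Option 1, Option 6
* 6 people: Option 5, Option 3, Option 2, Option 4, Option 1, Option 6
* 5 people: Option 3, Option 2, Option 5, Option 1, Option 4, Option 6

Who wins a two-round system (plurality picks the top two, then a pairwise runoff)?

Round 1 first-place votes: Option 1 0, Option 2 0, Option 3 5, Option 4 7, Option 5 6, Option 6 8. Option 6 and Option 4 advance.
Runoff: Option 6 is ranked above Option 4 on 8 ballots, Option 4 above Option 6 on 18.

Option 4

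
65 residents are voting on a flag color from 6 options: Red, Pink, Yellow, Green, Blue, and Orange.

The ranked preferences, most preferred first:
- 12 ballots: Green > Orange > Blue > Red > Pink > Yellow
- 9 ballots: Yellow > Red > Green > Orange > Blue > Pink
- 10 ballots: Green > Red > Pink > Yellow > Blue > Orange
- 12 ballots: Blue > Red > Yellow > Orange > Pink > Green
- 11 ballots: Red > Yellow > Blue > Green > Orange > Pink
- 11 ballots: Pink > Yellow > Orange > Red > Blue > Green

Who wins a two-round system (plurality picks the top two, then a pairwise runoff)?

Blue

Round 1 first-place votes: Red 11, Pink 11, Yellow 9, Green 22, Blue 12, Orange 0. Green and Blue advance.
Runoff: Green is ranked above Blue on 31 ballots, Blue above Green on 34.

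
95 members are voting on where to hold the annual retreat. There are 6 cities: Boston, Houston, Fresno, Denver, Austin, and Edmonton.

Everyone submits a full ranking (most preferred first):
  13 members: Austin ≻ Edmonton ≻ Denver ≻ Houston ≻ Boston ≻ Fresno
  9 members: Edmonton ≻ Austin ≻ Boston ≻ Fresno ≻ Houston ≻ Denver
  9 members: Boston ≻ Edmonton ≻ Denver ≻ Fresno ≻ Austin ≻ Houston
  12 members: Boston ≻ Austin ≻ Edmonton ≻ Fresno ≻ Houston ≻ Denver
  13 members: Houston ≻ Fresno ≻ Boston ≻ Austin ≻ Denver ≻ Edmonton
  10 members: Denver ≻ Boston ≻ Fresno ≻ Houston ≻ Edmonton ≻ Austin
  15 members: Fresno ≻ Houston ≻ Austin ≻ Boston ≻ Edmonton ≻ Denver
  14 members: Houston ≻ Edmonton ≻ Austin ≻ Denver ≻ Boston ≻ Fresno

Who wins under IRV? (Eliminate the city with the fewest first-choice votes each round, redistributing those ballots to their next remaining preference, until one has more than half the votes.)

Round 1: Boston 21, Houston 27, Fresno 15, Denver 10, Austin 13, Edmonton 9. Edmonton eliminated.
Round 2: Boston 21, Houston 27, Fresno 15, Denver 10, Austin 22. Denver eliminated.
Round 3: Boston 31, Houston 27, Fresno 15, Austin 22. Fresno eliminated.
Round 4: Boston 31, Houston 42, Austin 22. Austin eliminated.
Round 5: Boston 40, Houston 55. Houston has a majority (≥48).

Houston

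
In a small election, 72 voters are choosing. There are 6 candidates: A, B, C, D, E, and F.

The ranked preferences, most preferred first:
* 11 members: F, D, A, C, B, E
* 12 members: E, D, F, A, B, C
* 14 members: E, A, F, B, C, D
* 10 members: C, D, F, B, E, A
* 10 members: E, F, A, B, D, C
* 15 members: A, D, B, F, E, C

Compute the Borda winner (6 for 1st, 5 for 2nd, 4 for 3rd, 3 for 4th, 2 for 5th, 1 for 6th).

F

A: 11×4 + 12×3 + 14×5 + 10×1 + 10×4 + 15×6 = 290
B: 11×2 + 12×2 + 14×3 + 10×3 + 10×3 + 15×4 = 208
C: 11×3 + 12×1 + 14×2 + 10×6 + 10×1 + 15×1 = 158
D: 11×5 + 12×5 + 14×1 + 10×5 + 10×2 + 15×5 = 274
E: 11×1 + 12×6 + 14×6 + 10×2 + 10×6 + 15×2 = 277
F: 11×6 + 12×4 + 14×4 + 10×4 + 10×5 + 15×3 = 305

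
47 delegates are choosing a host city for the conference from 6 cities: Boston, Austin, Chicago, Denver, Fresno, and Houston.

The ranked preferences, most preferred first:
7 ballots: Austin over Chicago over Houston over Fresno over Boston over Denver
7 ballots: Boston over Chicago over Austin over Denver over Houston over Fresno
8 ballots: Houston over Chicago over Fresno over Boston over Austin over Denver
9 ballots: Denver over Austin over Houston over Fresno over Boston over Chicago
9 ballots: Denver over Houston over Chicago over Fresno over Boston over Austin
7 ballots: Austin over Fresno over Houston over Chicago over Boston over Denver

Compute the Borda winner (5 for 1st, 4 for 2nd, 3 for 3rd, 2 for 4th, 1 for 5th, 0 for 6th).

Houston

Boston: 7×1 + 7×5 + 8×2 + 9×1 + 9×1 + 7×1 = 83
Austin: 7×5 + 7×3 + 8×1 + 9×4 + 9×0 + 7×5 = 135
Chicago: 7×4 + 7×4 + 8×4 + 9×0 + 9×3 + 7×2 = 129
Denver: 7×0 + 7×2 + 8×0 + 9×5 + 9×5 + 7×0 = 104
Fresno: 7×2 + 7×0 + 8×3 + 9×2 + 9×2 + 7×4 = 102
Houston: 7×3 + 7×1 + 8×5 + 9×3 + 9×4 + 7×3 = 152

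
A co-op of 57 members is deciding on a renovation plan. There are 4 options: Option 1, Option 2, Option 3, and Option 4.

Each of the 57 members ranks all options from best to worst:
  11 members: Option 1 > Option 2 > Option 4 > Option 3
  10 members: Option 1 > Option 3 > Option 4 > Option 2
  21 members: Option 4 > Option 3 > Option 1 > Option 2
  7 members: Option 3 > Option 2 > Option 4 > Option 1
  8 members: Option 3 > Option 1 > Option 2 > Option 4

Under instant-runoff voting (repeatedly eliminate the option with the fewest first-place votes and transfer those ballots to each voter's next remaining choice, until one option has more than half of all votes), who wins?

Round 1: Option 1 21, Option 2 0, Option 3 15, Option 4 21. Option 2 eliminated.
Round 2: Option 1 21, Option 3 15, Option 4 21. Option 3 eliminated.
Round 3: Option 1 29, Option 4 28. Option 1 has a majority (≥29).

Option 1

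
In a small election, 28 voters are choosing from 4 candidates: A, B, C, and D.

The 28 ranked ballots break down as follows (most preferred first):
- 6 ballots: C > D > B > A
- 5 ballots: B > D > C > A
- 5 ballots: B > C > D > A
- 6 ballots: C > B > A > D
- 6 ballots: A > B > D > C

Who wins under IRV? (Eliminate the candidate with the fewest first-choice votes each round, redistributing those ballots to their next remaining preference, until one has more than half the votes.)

Round 1: A 6, B 10, C 12, D 0. D eliminated.
Round 2: A 6, B 10, C 12. A eliminated.
Round 3: B 16, C 12. B has a majority (≥15).

B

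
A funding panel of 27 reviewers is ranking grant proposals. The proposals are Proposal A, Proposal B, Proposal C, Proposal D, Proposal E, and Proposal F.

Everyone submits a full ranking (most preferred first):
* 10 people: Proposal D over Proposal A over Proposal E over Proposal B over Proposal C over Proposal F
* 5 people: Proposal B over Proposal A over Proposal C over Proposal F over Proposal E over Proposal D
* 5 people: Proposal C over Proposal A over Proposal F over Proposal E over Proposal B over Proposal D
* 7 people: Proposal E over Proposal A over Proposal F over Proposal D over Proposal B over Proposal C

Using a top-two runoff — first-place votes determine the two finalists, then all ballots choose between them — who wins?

Round 1 first-place votes: Proposal A 0, Proposal B 5, Proposal C 5, Proposal D 10, Proposal E 7, Proposal F 0. Proposal D and Proposal E advance.
Runoff: Proposal D is ranked above Proposal E on 10 ballots, Proposal E above Proposal D on 17.

Proposal E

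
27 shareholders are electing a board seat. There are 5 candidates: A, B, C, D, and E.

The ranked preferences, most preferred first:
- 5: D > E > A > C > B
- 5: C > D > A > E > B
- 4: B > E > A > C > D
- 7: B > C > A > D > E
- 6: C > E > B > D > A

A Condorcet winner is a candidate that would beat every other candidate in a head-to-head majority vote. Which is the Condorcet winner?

C

C vs A: 18–9
C vs B: 16–11
C vs D: 22–5
C vs E: 18–9
C beats every other candidate.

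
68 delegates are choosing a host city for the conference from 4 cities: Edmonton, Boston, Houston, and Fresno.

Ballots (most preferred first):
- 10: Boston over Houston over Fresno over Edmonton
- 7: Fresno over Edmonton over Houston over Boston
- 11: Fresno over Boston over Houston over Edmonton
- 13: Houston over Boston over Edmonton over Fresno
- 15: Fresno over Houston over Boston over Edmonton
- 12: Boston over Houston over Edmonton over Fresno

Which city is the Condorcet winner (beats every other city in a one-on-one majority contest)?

Houston vs Edmonton: 61–7
Houston vs Boston: 35–33
Houston vs Fresno: 35–33
Houston beats every other city.

Houston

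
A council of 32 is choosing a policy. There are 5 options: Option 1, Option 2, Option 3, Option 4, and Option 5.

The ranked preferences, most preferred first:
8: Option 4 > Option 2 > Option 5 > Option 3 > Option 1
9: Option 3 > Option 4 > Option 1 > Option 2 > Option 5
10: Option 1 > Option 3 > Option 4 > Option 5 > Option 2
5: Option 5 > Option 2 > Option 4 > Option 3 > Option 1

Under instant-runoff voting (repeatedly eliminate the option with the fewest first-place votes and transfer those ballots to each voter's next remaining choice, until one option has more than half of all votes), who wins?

Round 1: Option 1 10, Option 2 0, Option 3 9, Option 4 8, Option 5 5. Option 2 eliminated.
Round 2: Option 1 10, Option 3 9, Option 4 8, Option 5 5. Option 5 eliminated.
Round 3: Option 1 10, Option 3 9, Option 4 13. Option 3 eliminated.
Round 4: Option 1 10, Option 4 22. Option 4 has a majority (≥17).

Option 4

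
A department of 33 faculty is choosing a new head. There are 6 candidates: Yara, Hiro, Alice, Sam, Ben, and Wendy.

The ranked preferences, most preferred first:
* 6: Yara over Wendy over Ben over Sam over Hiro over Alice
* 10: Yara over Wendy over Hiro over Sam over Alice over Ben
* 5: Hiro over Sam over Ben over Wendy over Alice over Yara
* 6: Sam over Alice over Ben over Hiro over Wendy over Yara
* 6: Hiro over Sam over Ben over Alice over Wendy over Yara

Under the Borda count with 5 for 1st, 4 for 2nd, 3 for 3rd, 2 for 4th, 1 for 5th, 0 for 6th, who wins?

Sam

Yara: 6×5 + 10×5 + 5×0 + 6×0 + 6×0 = 80
Hiro: 6×1 + 10×3 + 5×5 + 6×2 + 6×5 = 103
Alice: 6×0 + 10×1 + 5×1 + 6×4 + 6×2 = 51
Sam: 6×2 + 10×2 + 5×4 + 6×5 + 6×4 = 106
Ben: 6×3 + 10×0 + 5×3 + 6×3 + 6×3 = 69
Wendy: 6×4 + 10×4 + 5×2 + 6×1 + 6×1 = 86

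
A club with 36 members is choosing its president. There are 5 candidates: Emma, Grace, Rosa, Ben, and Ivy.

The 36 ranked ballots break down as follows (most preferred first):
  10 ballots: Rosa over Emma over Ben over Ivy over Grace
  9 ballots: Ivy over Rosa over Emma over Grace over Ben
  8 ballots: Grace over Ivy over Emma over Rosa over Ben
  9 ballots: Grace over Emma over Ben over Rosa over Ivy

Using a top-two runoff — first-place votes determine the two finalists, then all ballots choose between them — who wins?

Rosa

Round 1 first-place votes: Emma 0, Grace 17, Rosa 10, Ben 0, Ivy 9. Grace and Rosa advance.
Runoff: Grace is ranked above Rosa on 17 ballots, Rosa above Grace on 19.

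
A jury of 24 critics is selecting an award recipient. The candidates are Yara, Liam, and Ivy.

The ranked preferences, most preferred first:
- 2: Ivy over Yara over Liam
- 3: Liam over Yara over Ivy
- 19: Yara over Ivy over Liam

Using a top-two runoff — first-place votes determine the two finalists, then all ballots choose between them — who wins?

Yara

Round 1 first-place votes: Yara 19, Liam 3, Ivy 2. Yara and Liam advance.
Runoff: Yara is ranked above Liam on 21 ballots, Liam above Yara on 3.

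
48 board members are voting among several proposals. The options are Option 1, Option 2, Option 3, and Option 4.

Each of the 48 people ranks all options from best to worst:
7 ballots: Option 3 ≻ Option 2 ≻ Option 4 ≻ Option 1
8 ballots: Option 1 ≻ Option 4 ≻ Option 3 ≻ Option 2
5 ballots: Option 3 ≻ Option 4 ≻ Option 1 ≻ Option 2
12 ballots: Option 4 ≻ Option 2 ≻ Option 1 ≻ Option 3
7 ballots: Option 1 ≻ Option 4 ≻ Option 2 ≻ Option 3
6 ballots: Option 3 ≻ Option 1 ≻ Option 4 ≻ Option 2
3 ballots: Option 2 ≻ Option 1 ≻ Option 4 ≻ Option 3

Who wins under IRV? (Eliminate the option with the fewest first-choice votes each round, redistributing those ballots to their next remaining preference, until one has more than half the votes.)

Option 1

Round 1: Option 1 15, Option 2 3, Option 3 18, Option 4 12. Option 2 eliminated.
Round 2: Option 1 18, Option 3 18, Option 4 12. Option 4 eliminated.
Round 3: Option 1 30, Option 3 18. Option 1 has a majority (≥25).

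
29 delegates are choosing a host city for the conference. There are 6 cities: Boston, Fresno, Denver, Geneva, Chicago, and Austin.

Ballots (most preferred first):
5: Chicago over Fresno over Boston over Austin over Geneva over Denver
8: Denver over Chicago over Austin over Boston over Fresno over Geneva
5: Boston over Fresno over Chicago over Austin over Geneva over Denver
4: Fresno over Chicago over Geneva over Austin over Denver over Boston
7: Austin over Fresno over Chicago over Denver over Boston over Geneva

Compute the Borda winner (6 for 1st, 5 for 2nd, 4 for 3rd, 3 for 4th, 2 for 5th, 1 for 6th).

Boston: 5×4 + 8×3 + 5×6 + 4×1 + 7×2 = 92
Fresno: 5×5 + 8×2 + 5×5 + 4×6 + 7×5 = 125
Denver: 5×1 + 8×6 + 5×1 + 4×2 + 7×3 = 87
Geneva: 5×2 + 8×1 + 5×2 + 4×4 + 7×1 = 51
Chicago: 5×6 + 8×5 + 5×4 + 4×5 + 7×4 = 138
Austin: 5×3 + 8×4 + 5×3 + 4×3 + 7×6 = 116

Chicago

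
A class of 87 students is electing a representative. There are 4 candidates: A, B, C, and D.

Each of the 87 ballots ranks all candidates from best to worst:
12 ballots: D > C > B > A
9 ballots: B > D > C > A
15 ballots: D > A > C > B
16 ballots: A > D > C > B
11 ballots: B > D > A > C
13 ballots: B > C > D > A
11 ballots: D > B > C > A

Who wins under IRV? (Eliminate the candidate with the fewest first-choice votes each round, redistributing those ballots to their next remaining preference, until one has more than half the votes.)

D

Round 1: A 16, B 33, C 0, D 38. C eliminated.
Round 2: A 16, B 33, D 38. A eliminated.
Round 3: B 33, D 54. D has a majority (≥44).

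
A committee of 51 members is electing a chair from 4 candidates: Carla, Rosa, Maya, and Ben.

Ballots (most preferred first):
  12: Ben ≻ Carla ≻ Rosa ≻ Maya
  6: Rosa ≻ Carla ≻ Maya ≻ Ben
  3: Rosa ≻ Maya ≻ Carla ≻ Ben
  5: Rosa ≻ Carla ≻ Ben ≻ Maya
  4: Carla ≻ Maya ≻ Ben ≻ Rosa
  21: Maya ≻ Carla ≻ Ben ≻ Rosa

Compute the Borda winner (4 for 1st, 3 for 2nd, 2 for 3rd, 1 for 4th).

Carla: 12×3 + 6×3 + 3×2 + 5×3 + 4×4 + 21×3 = 154
Rosa: 12×2 + 6×4 + 3×4 + 5×4 + 4×1 + 21×1 = 105
Maya: 12×1 + 6×2 + 3×3 + 5×1 + 4×3 + 21×4 = 134
Ben: 12×4 + 6×1 + 3×1 + 5×2 + 4×2 + 21×2 = 117

Carla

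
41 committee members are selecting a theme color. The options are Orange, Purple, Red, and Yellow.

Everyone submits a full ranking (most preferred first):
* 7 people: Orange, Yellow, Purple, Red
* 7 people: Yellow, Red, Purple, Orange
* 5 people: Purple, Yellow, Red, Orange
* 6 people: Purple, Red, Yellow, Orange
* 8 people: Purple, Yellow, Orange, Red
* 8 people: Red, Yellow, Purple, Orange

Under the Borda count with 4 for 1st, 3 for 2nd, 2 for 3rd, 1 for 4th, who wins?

Orange: 7×4 + 7×1 + 5×1 + 6×1 + 8×2 + 8×1 = 70
Purple: 7×2 + 7×2 + 5×4 + 6×4 + 8×4 + 8×2 = 120
Red: 7×1 + 7×3 + 5×2 + 6×3 + 8×1 + 8×4 = 96
Yellow: 7×3 + 7×4 + 5×3 + 6×2 + 8×3 + 8×3 = 124

Yellow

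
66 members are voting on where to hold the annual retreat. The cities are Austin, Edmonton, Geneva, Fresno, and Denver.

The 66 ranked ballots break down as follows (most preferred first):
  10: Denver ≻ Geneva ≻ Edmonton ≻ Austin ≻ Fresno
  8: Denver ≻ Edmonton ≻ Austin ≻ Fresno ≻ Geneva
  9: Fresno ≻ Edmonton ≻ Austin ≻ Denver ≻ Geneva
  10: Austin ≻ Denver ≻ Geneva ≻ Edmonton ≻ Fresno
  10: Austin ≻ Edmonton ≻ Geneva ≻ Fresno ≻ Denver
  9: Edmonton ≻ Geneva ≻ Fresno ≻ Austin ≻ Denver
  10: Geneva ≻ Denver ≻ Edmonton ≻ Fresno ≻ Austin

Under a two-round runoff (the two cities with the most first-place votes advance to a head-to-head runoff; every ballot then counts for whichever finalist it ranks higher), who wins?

Austin

Round 1 first-place votes: Austin 20, Edmonton 9, Geneva 10, Fresno 9, Denver 18. Austin and Denver advance.
Runoff: Austin is ranked above Denver on 38 ballots, Denver above Austin on 28.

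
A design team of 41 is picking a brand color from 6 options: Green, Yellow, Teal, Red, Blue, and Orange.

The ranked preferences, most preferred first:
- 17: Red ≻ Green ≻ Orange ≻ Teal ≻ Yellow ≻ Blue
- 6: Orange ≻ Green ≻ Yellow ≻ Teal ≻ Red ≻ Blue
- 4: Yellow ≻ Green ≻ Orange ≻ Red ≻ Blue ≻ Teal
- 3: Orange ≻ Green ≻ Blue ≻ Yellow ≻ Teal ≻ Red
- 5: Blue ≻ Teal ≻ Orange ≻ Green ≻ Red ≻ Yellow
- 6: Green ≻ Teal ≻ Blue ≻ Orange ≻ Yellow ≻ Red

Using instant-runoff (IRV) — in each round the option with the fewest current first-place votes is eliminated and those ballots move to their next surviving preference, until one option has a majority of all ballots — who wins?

Orange

Round 1: Green 6, Yellow 4, Teal 0, Red 17, Blue 5, Orange 9. Teal eliminated.
Round 2: Green 6, Yellow 4, Red 17, Blue 5, Orange 9. Yellow eliminated.
Round 3: Green 10, Red 17, Blue 5, Orange 9. Blue eliminated.
Round 4: Green 10, Red 17, Orange 14. Green eliminated.
Round 5: Red 17, Orange 24. Orange has a majority (≥21).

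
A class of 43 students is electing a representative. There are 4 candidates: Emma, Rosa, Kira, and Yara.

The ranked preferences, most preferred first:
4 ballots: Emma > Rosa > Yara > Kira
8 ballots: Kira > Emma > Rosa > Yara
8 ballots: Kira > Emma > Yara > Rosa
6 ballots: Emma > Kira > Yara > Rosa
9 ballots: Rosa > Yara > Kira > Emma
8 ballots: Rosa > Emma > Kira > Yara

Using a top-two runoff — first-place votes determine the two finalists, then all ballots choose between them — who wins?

Kira

Round 1 first-place votes: Emma 10, Rosa 17, Kira 16, Yara 0. Rosa and Kira advance.
Runoff: Rosa is ranked above Kira on 21 ballots, Kira above Rosa on 22.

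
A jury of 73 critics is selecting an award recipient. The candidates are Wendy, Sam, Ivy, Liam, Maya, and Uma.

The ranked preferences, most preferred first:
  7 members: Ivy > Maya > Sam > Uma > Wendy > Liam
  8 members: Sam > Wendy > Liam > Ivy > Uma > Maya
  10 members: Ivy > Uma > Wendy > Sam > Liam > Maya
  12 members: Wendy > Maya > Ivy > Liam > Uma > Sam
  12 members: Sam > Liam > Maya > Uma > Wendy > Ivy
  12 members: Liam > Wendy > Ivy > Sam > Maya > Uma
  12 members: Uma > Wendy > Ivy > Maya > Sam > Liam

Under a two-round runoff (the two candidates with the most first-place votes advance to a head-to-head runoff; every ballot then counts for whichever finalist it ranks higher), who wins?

Round 1 first-place votes: Wendy 12, Sam 20, Ivy 17, Liam 12, Maya 0, Uma 12. Sam and Ivy advance.
Runoff: Sam is ranked above Ivy on 20 ballots, Ivy above Sam on 53.

Ivy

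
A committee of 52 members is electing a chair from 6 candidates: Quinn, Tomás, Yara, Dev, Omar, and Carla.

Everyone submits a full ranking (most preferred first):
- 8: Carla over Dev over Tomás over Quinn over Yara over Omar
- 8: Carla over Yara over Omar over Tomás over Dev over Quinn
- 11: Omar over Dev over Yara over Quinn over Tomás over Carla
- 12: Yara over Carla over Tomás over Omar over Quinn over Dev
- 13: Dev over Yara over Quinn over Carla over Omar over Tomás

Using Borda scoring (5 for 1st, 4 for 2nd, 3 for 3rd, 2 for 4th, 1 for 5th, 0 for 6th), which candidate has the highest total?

Quinn: 8×2 + 8×0 + 11×2 + 12×1 + 13×3 = 89
Tomás: 8×3 + 8×2 + 11×1 + 12×3 + 13×0 = 87
Yara: 8×1 + 8×4 + 11×3 + 12×5 + 13×4 = 185
Dev: 8×4 + 8×1 + 11×4 + 12×0 + 13×5 = 149
Omar: 8×0 + 8×3 + 11×5 + 12×2 + 13×1 = 116
Carla: 8×5 + 8×5 + 11×0 + 12×4 + 13×2 = 154

Yara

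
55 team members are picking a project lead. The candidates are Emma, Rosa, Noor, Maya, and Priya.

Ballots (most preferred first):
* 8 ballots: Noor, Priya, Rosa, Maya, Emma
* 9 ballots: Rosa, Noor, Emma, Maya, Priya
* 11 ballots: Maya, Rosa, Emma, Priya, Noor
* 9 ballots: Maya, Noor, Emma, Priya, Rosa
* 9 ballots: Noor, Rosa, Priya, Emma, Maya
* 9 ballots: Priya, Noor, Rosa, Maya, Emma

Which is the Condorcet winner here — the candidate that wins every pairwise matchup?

Noor

Noor vs Emma: 44–11
Noor vs Rosa: 35–20
Noor vs Maya: 35–20
Noor vs Priya: 35–20
Noor beats every other candidate.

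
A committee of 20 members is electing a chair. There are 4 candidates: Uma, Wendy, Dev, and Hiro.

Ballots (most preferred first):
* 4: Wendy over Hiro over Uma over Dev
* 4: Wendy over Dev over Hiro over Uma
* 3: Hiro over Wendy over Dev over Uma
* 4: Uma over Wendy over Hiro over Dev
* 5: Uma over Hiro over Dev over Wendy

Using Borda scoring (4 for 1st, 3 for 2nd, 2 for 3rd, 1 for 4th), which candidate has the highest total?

Wendy

Uma: 4×2 + 4×1 + 3×1 + 4×4 + 5×4 = 51
Wendy: 4×4 + 4×4 + 3×3 + 4×3 + 5×1 = 58
Dev: 4×1 + 4×3 + 3×2 + 4×1 + 5×2 = 36
Hiro: 4×3 + 4×2 + 3×4 + 4×2 + 5×3 = 55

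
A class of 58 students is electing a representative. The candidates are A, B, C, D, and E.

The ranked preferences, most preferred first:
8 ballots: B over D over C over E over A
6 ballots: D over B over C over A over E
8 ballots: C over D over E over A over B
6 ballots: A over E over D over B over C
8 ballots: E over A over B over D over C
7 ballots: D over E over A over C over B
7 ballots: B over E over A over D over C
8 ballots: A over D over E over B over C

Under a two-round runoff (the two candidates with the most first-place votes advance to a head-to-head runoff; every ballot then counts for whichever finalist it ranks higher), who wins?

A

Round 1 first-place votes: A 14, B 15, C 8, D 13, E 8. B and A advance.
Runoff: B is ranked above A on 21 ballots, A above B on 37.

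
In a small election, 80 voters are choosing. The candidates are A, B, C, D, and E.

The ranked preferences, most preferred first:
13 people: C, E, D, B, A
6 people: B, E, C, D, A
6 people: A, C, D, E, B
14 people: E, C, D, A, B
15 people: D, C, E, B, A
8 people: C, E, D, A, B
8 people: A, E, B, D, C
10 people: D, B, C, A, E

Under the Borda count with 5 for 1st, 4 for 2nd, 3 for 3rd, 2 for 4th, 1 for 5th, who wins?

A: 13×1 + 6×1 + 6×5 + 14×2 + 15×1 + 8×2 + 8×5 + 10×2 = 168
B: 13×2 + 6×5 + 6×1 + 14×1 + 15×2 + 8×1 + 8×3 + 10×4 = 178
C: 13×5 + 6×3 + 6×4 + 14×4 + 15×4 + 8×5 + 8×1 + 10×3 = 301
D: 13×3 + 6×2 + 6×3 + 14×3 + 15×5 + 8×3 + 8×2 + 10×5 = 276
E: 13×4 + 6×4 + 6×2 + 14×5 + 15×3 + 8×4 + 8×4 + 10×1 = 277

C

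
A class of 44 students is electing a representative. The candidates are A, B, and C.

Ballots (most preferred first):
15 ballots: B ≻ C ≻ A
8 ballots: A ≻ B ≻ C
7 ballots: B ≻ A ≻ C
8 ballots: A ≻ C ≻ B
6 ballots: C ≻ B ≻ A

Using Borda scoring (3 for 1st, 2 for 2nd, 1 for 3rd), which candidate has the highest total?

B

A: 15×1 + 8×3 + 7×2 + 8×3 + 6×1 = 83
B: 15×3 + 8×2 + 7×3 + 8×1 + 6×2 = 102
C: 15×2 + 8×1 + 7×1 + 8×2 + 6×3 = 79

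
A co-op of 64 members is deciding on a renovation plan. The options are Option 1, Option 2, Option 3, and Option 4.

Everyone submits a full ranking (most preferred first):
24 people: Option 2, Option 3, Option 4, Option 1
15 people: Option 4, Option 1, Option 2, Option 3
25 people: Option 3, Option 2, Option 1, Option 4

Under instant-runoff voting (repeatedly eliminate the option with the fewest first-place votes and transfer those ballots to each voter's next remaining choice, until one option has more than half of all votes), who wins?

Option 2

Round 1: Option 1 0, Option 2 24, Option 3 25, Option 4 15. Option 1 eliminated.
Round 2: Option 2 24, Option 3 25, Option 4 15. Option 4 eliminated.
Round 3: Option 2 39, Option 3 25. Option 2 has a majority (≥33).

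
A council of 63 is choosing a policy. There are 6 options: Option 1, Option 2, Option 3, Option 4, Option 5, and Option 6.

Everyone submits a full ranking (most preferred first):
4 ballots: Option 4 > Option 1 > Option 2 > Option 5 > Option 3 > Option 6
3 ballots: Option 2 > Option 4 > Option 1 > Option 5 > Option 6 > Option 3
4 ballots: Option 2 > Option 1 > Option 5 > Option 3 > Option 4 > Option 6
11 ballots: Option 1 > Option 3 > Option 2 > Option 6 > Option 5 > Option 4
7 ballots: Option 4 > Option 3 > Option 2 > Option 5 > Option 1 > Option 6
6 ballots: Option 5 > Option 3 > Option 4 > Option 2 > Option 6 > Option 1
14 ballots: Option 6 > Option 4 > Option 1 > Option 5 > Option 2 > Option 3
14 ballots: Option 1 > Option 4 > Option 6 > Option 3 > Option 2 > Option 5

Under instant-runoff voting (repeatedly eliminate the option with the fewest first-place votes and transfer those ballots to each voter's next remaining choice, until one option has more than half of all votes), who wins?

Option 4

Round 1: Option 1 25, Option 2 7, Option 3 0, Option 4 11, Option 5 6, Option 6 14. Option 3 eliminated.
Round 2: Option 1 25, Option 2 7, Option 4 11, Option 5 6, Option 6 14. Option 5 eliminated.
Round 3: Option 1 25, Option 2 7, Option 4 17, Option 6 14. Option 2 eliminated.
Round 4: Option 1 29, Option 4 20, Option 6 14. Option 6 eliminated.
Round 5: Option 1 29, Option 4 34. Option 4 has a majority (≥32).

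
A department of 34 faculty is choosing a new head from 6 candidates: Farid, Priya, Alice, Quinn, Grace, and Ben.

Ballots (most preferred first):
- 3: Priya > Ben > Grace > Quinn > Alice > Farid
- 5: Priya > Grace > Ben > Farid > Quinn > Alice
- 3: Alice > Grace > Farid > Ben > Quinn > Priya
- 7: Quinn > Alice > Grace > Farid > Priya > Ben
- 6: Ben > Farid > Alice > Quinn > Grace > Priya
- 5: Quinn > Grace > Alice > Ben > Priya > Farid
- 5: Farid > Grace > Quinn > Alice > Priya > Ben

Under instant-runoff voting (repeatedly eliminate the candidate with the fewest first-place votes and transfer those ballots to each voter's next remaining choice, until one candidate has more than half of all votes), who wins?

Round 1: Farid 5, Priya 8, Alice 3, Quinn 12, Grace 0, Ben 6. Grace eliminated.
Round 2: Farid 5, Priya 8, Alice 3, Quinn 12, Ben 6. Alice eliminated.
Round 3: Farid 8, Priya 8, Quinn 12, Ben 6. Ben eliminated.
Round 4: Farid 14, Priya 8, Quinn 12. Priya eliminated.
Round 5: Farid 19, Quinn 15. Farid has a majority (≥18).

Farid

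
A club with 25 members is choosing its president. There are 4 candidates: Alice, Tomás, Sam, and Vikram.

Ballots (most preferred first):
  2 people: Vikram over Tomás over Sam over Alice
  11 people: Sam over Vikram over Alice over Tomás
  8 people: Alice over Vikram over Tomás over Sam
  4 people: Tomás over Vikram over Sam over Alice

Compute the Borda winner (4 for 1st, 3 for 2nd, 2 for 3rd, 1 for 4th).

Alice: 2×1 + 11×2 + 8×4 + 4×1 = 60
Tomás: 2×3 + 11×1 + 8×2 + 4×4 = 49
Sam: 2×2 + 11×4 + 8×1 + 4×2 = 64
Vikram: 2×4 + 11×3 + 8×3 + 4×3 = 77

Vikram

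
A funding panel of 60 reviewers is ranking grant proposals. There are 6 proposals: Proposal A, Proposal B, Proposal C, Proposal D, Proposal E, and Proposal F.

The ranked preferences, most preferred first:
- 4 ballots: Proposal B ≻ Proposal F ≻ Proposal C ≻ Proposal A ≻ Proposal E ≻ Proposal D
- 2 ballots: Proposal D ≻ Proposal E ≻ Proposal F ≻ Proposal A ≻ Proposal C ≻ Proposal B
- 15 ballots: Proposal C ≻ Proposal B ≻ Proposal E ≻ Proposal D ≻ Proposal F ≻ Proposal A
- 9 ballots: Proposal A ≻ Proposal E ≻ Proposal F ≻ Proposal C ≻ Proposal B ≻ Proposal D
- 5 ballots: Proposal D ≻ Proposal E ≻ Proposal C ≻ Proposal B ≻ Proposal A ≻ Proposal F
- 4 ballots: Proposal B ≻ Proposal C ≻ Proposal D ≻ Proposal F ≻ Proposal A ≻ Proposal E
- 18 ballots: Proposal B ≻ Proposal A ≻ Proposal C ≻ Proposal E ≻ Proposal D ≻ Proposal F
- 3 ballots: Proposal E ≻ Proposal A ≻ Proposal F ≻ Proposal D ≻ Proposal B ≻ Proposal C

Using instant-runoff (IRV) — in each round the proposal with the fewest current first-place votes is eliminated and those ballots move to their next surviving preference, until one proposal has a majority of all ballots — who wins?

Round 1: Proposal A 9, Proposal B 26, Proposal C 15, Proposal D 7, Proposal E 3, Proposal F 0. Proposal F eliminated.
Round 2: Proposal A 9, Proposal B 26, Proposal C 15, Proposal D 7, Proposal E 3. Proposal E eliminated.
Round 3: Proposal A 12, Proposal B 26, Proposal C 15, Proposal D 7. Proposal D eliminated.
Round 4: Proposal A 14, Proposal B 26, Proposal C 20. Proposal A eliminated.
Round 5: Proposal B 29, Proposal C 31. Proposal C has a majority (≥31).

Proposal C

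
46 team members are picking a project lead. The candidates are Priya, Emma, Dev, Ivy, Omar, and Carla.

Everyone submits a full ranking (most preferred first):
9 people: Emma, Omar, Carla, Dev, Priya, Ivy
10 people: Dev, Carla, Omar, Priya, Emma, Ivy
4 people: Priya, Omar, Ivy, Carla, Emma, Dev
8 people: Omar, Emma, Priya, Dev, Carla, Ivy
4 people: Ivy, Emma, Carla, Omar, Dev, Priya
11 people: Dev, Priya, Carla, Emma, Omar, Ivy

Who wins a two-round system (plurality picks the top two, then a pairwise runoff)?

Emma

Round 1 first-place votes: Priya 4, Emma 9, Dev 21, Ivy 4, Omar 8, Carla 0. Dev and Emma advance.
Runoff: Dev is ranked above Emma on 21 ballots, Emma above Dev on 25.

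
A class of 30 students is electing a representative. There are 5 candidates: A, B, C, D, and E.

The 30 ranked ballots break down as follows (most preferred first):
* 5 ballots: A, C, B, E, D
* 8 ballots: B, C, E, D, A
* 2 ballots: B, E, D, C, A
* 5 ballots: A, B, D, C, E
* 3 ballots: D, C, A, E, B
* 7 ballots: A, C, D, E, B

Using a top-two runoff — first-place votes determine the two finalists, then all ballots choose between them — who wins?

A

Round 1 first-place votes: A 17, B 10, C 0, D 3, E 0. A and B advance.
Runoff: A is ranked above B on 20 ballots, B above A on 10.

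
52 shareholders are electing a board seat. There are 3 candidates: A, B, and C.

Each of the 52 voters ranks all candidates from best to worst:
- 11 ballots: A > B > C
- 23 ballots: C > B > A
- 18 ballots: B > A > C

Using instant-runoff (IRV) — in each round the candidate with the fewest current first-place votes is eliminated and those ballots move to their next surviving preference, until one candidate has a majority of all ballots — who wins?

B

Round 1: A 11, B 18, C 23. A eliminated.
Round 2: B 29, C 23. B has a majority (≥27).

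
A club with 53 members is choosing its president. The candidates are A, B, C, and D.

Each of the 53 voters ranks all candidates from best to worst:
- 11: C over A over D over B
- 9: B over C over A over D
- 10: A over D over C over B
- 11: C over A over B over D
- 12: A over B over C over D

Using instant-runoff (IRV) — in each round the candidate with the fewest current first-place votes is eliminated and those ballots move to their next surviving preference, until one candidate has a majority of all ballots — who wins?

C

Round 1: A 22, B 9, C 22, D 0. D eliminated.
Round 2: A 22, B 9, C 22. B eliminated.
Round 3: A 22, C 31. C has a majority (≥27).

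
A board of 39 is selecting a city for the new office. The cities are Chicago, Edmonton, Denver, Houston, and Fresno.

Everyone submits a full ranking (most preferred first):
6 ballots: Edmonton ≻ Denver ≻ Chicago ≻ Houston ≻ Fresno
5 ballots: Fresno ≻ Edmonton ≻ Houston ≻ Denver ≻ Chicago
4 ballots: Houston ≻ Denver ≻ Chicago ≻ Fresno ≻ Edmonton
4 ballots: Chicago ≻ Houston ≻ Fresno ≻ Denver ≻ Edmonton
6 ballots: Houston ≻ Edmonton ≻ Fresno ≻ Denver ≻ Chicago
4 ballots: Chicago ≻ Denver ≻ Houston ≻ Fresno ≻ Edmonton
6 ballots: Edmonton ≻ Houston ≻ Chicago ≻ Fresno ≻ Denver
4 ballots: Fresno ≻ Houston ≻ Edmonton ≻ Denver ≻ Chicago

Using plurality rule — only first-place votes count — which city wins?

First-place votes: Chicago 8, Edmonton 12, Denver 0, Houston 10, Fresno 9.

Edmonton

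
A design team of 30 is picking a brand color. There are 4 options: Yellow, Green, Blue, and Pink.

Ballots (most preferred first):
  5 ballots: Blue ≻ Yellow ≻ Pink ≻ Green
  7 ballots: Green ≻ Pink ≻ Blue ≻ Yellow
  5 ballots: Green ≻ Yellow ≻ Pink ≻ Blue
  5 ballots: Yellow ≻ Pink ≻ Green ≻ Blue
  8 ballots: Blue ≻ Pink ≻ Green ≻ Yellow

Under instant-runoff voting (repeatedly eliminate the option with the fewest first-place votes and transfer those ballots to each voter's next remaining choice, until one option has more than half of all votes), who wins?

Green

Round 1: Yellow 5, Green 12, Blue 13, Pink 0. Pink eliminated.
Round 2: Yellow 5, Green 12, Blue 13. Yellow eliminated.
Round 3: Green 17, Blue 13. Green has a majority (≥16).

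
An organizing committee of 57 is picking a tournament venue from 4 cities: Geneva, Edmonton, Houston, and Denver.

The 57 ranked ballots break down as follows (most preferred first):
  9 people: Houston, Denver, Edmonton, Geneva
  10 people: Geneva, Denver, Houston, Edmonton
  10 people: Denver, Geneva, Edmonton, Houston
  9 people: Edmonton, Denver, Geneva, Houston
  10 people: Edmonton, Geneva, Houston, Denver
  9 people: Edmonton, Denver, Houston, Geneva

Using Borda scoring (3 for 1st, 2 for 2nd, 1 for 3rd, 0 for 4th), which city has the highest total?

Geneva: 9×0 + 10×3 + 10×2 + 9×1 + 10×2 + 9×0 = 79
Edmonton: 9×1 + 10×0 + 10×1 + 9×3 + 10×3 + 9×3 = 103
Houston: 9×3 + 10×1 + 10×0 + 9×0 + 10×1 + 9×1 = 56
Denver: 9×2 + 10×2 + 10×3 + 9×2 + 10×0 + 9×2 = 104

Denver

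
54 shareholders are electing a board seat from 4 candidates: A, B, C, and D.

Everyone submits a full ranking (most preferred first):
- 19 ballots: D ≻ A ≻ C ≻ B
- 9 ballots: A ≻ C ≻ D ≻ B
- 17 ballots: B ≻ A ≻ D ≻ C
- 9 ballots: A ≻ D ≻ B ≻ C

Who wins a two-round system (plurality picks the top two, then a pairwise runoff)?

Round 1 first-place votes: A 18, B 17, C 0, D 19. D and A advance.
Runoff: D is ranked above A on 19 ballots, A above D on 35.

A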